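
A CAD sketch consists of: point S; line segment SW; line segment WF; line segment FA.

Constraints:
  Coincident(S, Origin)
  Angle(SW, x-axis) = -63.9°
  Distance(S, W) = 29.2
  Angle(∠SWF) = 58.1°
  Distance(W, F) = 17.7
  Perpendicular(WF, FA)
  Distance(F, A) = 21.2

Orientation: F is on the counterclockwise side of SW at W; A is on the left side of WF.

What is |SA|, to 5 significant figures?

4.2472

S is at the origin; SW runs at -63.9° with length 29.2, so W = 29.2·(cos -63.9°, sin -63.9°) = (12.846, -26.222). ∠SWF = 58.1°, so WF runs at -63.9° + (180° − 58.1°) = 58.000° from the x-axis; with |WF| = 17.7, F = W + 17.7·(cos 58.000°, sin 58.000°) = (22.226, -11.212). The perpendicularity gives FA at right angles to WF; with |FA| = 21.2 on the left of WF, A = F + 21.2·(-0.84805, 0.52992) = (4.2472, 0.022334). Then |SA| = |A − S| = 4.2472.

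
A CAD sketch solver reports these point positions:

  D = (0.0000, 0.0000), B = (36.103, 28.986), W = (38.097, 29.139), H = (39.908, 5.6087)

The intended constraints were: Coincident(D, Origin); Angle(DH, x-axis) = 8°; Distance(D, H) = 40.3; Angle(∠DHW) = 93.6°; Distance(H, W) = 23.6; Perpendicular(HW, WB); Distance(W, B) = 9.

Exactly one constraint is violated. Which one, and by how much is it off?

Distance(W, B) = 9 — off by 7.00.

D = (0.00, 0.00) ✓; DH at 8.000° ✓; |DH| = 40.30 ✓; ∠DHW = 93.60° ✓; |HW| = 23.60 ✓; ∠(HW, WB) = 89.99° ✓; |WB| = 2.000 ✗.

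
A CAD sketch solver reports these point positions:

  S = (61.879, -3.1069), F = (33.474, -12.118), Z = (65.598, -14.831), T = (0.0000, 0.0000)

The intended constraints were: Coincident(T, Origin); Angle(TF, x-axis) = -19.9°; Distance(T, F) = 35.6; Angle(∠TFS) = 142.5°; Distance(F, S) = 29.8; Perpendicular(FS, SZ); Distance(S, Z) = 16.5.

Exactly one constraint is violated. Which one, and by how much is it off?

Distance(S, Z) = 16.5 — off by 4.20.

T = (0.00, 0.00) ✓; TF at -19.90° ✓; |TF| = 35.60 ✓; ∠TFS = 142.5° ✓; |FS| = 29.80 ✓; ∠(FS, SZ) = 90.00° ✓; |SZ| = 12.30 ✗.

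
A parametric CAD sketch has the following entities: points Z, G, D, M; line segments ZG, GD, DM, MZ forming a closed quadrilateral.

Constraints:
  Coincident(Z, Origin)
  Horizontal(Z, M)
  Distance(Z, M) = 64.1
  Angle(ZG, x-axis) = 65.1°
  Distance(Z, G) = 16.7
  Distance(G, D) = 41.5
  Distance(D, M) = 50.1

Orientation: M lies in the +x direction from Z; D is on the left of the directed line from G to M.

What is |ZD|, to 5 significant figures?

57.214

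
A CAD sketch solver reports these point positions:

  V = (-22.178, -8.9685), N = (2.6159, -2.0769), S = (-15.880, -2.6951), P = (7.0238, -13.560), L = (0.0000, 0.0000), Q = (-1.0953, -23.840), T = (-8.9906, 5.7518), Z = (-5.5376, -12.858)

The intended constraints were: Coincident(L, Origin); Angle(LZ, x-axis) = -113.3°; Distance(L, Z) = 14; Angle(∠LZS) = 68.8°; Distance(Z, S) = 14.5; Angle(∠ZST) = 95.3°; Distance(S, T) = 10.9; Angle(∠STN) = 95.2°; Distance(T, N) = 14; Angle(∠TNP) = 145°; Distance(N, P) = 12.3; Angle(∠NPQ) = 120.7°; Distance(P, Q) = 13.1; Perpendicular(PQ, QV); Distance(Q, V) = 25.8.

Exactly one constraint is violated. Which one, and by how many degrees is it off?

Perpendicular(PQ, QV) — off by 3.10°.

L = (0.00, 0.00) ✓; LZ at -113.3° ✓; |LZ| = 14.00 ✓; ∠LZS = 68.80° ✓; |ZS| = 14.50 ✓; ∠ZST = 95.30° ✓; |ST| = 10.90 ✓; ∠STN = 95.20° ✓; |TN| = 14.00 ✓; ∠TNP = 145.0° ✓; |NP| = 12.30 ✓; ∠NPQ = 120.7° ✓; |PQ| = 13.10 ✓; ∠(PQ, QV) = 86.90° ✗; |QV| = 25.80 ✓.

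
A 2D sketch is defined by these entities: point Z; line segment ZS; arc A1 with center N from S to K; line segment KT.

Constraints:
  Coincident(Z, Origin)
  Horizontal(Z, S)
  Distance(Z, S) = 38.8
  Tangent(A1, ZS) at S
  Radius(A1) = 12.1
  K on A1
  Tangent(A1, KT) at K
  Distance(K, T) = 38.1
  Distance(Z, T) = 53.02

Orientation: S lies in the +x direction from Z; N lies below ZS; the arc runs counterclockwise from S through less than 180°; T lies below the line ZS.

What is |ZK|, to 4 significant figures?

28.80

Z is at the origin; ZS is horizontal with |ZS| = 38.8 and S on the +x side, so S = (38.80, 0.000). Tangency of A1 to ZS means the radius NS is perpendicular to ZS, so N = S + (0, -12.1) = (38.80, -12.10). Since NK ⟂ KT (tangency), |NT| = √(12.1² + 38.1²) = 39.98 regardless of where K sits on A1. So T lies on both circle(Z, 53.02) and circle(N, 39.98); the below-ZS intersection is T = (21.85, -48.31). K is the foot of the tangent from T: K = (26.80, -10.53).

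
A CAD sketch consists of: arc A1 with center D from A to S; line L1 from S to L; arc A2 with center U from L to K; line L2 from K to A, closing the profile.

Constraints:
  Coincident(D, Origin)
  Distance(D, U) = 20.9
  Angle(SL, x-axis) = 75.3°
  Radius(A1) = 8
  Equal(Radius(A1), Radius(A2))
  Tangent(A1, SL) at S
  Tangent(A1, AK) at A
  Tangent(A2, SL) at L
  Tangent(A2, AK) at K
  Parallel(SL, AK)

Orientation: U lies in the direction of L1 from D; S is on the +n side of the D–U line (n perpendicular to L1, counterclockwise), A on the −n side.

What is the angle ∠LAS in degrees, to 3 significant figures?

52.6°

The slot axis is L1's direction at 75.3°, so u = (cos 75.3°, sin 75.3°) = (0.254, 0.967) and n = (−sin 75.3°, cos 75.3°) = (-0.967, 0.254). D is at the origin and U lies 20.9 along u from D, so U = 20.9·u = (5.30, 20.2). Tangency of A1 to both parallel lines with radius 8.0 puts S and A at D ± 8.0·n: S = (-7.74, 2.03), A = (7.74, -2.03). Equal radii place L and K the same way about U: L = U + 8.0·n = (-2.43, 22.2), K = U − 8.0·n = (13.0, 18.2). Then cos ∠LAS = AL·AS / (|AL||AS|), giving 52.6°.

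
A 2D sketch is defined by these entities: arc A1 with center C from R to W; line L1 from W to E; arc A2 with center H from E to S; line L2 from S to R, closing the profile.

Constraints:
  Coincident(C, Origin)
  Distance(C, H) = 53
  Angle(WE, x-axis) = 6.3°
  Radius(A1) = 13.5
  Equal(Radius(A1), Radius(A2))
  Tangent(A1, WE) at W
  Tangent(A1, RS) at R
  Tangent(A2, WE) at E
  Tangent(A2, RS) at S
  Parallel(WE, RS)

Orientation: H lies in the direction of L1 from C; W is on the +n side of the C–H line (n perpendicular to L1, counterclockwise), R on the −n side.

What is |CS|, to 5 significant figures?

54.692

The slot axis is L1's direction at 6.3°, so u = (cos 6.3°, sin 6.3°) = (0.99396, 0.10973) and n = (−sin 6.3°, cos 6.3°) = (-0.10973, 0.99396). C is at the origin and H lies 53.0 along u from C, so H = 53.0·u = (52.680, 5.8159). Tangency of A1 to both parallel lines with radius 13.5 puts W and R at C ± 13.5·n: W = (-1.4814, 13.418), R = (1.4814, -13.418). Equal radii place E and S the same way about H: E = H + 13.5·n = (51.199, 19.234), S = H − 13.5·n = (54.161, -7.6026). Then |CS| = |S − C| = 54.692.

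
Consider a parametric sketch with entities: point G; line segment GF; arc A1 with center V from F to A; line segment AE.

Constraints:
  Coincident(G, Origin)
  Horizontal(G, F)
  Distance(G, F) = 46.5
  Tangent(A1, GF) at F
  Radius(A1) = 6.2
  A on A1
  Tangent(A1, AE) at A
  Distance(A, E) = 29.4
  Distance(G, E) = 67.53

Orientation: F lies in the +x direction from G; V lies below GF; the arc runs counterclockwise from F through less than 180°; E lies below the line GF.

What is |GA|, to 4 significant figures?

42.59

G is at the origin; G and F share the same y with |GF| = 46.5 and F on the +x side, so F = (46.50, 0.000). A1 meets GF tangentially, so VF is at right angles to GF, so V = F + (0, -6.2) = (46.50, -6.200). Since VA ⟂ AE (tangency), |VE| = √(6.2² + 29.4²) = 30.05 regardless of where A sits on A1. So E lies on both circle(G, 67.53) and circle(V, 30.05); the below-GF intersection is E = (58.49, -33.75). A is the foot of the tangent from E: A = (41.45, -9.794).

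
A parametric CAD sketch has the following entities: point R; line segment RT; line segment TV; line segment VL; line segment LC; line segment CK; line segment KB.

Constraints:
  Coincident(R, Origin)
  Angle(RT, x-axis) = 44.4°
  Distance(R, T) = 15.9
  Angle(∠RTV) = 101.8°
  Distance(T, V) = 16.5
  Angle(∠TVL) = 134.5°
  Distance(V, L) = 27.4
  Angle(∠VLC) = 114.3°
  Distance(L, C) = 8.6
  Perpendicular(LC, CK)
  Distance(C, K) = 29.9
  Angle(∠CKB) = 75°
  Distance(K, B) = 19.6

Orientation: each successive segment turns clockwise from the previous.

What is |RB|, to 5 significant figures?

24.416

R is at the origin; RT runs at 44.4° with length 15.9, so T = (11.360, 11.125). ∠RTV = 101.8° gives TV at -33.800° from the x-axis; with |TV| = 16.5, V = (25.071, 1.9458). ∠TVL = 134.5° gives VL at -79.300° from the x-axis; with |VL| = 27.4, L = (30.159, -24.978). ∠VLC = 114.3° gives LC at -145.00° from the x-axis; with |LC| = 8.6, C = (23.114, -29.911). LC is perpendicular to CK, so CK runs at 125.00°; with |CK| = 29.9, K = (5.9640, -5.4179). ∠CKB = 75.0° gives KB at 20.000° from the x-axis; with |KB| = 19.6, B = (24.382, 1.2857). Then |RB| = |B − R| = 24.416.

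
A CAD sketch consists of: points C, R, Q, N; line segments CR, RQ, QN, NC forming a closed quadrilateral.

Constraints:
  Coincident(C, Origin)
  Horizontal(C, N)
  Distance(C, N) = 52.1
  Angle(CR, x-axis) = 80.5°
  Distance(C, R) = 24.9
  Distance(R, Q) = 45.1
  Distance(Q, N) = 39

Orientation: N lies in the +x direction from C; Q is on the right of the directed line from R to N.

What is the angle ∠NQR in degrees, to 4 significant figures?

79.37°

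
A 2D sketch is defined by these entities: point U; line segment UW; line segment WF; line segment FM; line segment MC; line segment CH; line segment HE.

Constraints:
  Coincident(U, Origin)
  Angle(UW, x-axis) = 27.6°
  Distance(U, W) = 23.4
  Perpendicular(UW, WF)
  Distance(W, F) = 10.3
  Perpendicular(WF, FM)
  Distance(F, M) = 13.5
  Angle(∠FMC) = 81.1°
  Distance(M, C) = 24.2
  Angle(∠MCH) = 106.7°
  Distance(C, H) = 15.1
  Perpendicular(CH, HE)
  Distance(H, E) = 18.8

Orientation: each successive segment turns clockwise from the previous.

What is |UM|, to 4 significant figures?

14.29

UW ⟂ WF, so WF runs at -62.40°; with |WF| = 10.3, F = (25.51, 1.713). The perpendicularity gives FM at right angles to WF, so FM runs at -152.4°; with |FM| = 13.5, M = (13.55, -4.541). Then |UM| = |M − U| = 14.29.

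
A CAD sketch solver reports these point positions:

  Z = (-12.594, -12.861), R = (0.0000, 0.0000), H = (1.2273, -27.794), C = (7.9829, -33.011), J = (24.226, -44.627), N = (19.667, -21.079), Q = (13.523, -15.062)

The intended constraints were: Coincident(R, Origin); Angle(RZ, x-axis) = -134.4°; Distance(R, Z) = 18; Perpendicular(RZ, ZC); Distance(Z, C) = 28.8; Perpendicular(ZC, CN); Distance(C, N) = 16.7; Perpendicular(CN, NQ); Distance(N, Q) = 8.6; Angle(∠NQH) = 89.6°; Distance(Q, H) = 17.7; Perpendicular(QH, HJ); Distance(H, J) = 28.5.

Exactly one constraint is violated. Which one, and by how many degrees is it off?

Perpendicular(QH, HJ) — off by 7.80°.

R = (0.00, 0.00) ✓; RZ at -134.4° ✓; |RZ| = 18.00 ✓; ∠(RZ, ZC) = 90.00° ✓; |ZC| = 28.80 ✓; ∠(ZC, CN) = 90.00° ✓; |CN| = 16.70 ✓; ∠(CN, NQ) = 90.00° ✓; |NQ| = 8.600 ✓; ∠NQH = 89.60° ✓; |QH| = 17.70 ✓; ∠(QH, HJ) = 97.80° ✗; |HJ| = 28.50 ✓.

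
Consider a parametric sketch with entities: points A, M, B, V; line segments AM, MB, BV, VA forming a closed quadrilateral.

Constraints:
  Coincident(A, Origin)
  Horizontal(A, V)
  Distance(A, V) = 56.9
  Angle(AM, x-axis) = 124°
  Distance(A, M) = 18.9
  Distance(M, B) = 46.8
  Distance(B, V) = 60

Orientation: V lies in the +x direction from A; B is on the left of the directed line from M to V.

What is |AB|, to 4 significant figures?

53.83

A is at the origin; A and V share the same y with |AV| = 56.9 and V in +x, so V = (56.9, 0). AM runs at 124.0° with |AM| = 18.9, so M = (-10.57, 15.67). B is determined by |MB| = 46.8 and |BV| = 60.0 together: it lies at the intersection of circle(M, 46.8) and circle(V, 60.0). With |MV| = 69.26, the foot of the radical line on MV is 24.46 from M and the perpendicular offset is √(46.8² − 24.46²) = 39.90. Taking the left-of-MV solution: B = (22.28, 49.00).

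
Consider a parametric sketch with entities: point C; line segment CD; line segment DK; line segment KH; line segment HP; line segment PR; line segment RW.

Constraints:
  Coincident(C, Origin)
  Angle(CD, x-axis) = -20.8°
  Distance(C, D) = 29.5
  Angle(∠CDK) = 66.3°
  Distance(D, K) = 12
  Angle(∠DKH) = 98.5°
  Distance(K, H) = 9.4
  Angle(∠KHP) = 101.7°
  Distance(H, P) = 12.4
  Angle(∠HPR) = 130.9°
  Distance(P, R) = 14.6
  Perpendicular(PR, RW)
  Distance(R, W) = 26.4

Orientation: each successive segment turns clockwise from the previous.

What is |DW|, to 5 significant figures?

16.680

C is at the origin; CD runs at -20.8° with length 29.5, so D = (27.577, -10.476). ∠CDK = 66.3° gives DK at -134.50° from the x-axis; with |DK| = 12.0, K = (19.166, -19.035). ∠DKH = 98.5° gives KH at 144.00° from the x-axis; with |KH| = 9.4, H = (11.562, -13.509). ∠KHP = 101.7° gives HP at 65.700° from the x-axis; with |HP| = 12.4, P = (16.664, -2.2081). ∠HPR = 130.9° gives PR at 16.600° from the x-axis; with |PR| = 14.6, R = (30.656, 1.9630). PR ⟂ RW, so RW runs at -73.400°; with |RW| = 26.4, W = (38.198, -23.337). Then |DW| = |W − D| = 16.680.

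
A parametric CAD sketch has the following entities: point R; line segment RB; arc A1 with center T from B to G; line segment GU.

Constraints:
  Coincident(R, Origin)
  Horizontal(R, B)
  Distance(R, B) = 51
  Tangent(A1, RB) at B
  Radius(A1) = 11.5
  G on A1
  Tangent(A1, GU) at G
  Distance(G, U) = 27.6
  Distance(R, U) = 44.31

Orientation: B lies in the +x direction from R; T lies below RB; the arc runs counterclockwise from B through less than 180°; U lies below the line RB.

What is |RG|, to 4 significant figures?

40.98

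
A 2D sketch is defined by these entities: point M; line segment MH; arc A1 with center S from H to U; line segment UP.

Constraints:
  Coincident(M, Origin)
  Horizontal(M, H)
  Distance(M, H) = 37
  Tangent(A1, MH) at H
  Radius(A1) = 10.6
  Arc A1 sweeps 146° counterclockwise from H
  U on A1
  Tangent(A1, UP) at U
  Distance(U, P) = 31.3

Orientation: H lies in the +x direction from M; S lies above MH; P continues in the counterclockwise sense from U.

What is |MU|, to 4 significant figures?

47.10

M is at the origin; MH is horizontal with |MH| = 37.0 and H on the +x side, so H = (37.00, 0.000). The tangent condition forces SH to be normal to MH, so S = H + (0, 10.6) = (37.00, 10.60). On A1, H sits at bearing -90° from S; a 146° counterclockwise sweep puts U at bearing 56°, so U = S + 10.6·(cos 56°, sin 56°) = (42.93, 19.39). Then |MU| = |U − M| = 47.10.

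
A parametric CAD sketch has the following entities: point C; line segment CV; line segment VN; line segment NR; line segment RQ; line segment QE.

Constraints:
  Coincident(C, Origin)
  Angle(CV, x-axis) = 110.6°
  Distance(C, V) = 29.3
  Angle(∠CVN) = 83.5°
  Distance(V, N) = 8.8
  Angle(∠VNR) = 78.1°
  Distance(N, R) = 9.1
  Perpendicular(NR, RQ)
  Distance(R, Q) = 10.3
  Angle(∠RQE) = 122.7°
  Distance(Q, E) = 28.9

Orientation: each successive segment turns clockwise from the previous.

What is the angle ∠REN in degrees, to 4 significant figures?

12.76°

C is at the origin; CV runs at 110.6° with length 29.3, so V = (-10.31, 27.43). ∠CVN = 83.5° gives VN at 14.10° from the x-axis; with |VN| = 8.8, N = (-1.774, 29.57). ∠VNR = 78.1° gives NR at -87.80° from the x-axis; with |NR| = 9.1, R = (-1.425, 20.48). NR ⟂ RQ, so RQ runs at -177.8°; with |RQ| = 10.3, Q = (-11.72, 20.08). ∠RQE = 122.7° gives QE at 124.9° from the x-axis; with |QE| = 28.9, E = (-28.25, 43.78). Then cos ∠REN = ER·EN / (|ER||EN|), giving 12.76°.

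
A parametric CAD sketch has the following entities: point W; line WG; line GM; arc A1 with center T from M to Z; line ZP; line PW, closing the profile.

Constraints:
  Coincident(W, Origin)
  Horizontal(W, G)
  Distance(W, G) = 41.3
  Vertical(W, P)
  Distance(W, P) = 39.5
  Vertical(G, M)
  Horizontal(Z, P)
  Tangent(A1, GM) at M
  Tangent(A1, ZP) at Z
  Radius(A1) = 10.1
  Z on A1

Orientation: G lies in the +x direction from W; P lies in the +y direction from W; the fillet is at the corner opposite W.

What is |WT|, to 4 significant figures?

42.87

W is at the origin; WG is horizontal with |WG| = 41.3 and G on the +x side, so G = (41.30, 0.000). W and P share the same x with |WP| = 39.5 and P on the +y side, so P = (0.000, 39.50). The virtual corner opposite W is at (41.30, 39.50). The tangent condition forces TM to be normal to GM and tangency of A1 to ZP means the radius TZ is perpendicular to ZP, with radius 10.1, so the center T sits 10.1 in from both sides at T = (31.20, 29.40). Then |WT| = |T − W| = 42.87.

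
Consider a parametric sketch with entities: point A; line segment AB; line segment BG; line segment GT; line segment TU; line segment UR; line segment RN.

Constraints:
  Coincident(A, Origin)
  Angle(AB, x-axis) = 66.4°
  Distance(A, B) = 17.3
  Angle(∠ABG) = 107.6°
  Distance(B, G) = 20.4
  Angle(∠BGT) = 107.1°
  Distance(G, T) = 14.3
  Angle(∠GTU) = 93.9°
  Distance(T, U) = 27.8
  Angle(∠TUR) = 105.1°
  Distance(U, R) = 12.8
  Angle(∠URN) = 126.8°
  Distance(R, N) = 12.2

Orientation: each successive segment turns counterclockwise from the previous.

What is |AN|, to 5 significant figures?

14.863

A is at the origin; AB runs at 66.4° with length 17.3, so B = (6.9260, 15.853). ∠ABG = 107.6° gives BG at 138.80° from the x-axis; with |BG| = 20.4, G = (-8.4232, 29.290). ∠BGT = 107.1° gives GT at -148.30° from the x-axis; with |GT| = 14.3, T = (-20.590, 21.776). ∠GTU = 93.9° gives TU at -62.200° from the x-axis; with |TU| = 27.8, U = (-7.6243, -2.8153). ∠TUR = 105.1° gives UR at 12.700° from the x-axis; with |UR| = 12.8, R = (4.8626, -0.0012241). ∠URN = 126.8° gives RN at 65.900° from the x-axis; with |RN| = 12.2, N = (9.8442, 11.135). Then |AN| = |N − A| = 14.863.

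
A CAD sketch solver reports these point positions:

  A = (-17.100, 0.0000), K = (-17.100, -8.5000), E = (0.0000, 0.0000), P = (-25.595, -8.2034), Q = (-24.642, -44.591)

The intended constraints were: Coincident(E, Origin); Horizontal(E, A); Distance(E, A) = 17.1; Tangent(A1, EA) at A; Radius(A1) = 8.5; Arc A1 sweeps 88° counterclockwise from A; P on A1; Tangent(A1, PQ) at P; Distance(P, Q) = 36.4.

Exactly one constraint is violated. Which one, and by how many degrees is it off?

Tangent(A1, PQ) at P — off by 3.50°.

E = (0.00, 0.00) ✓; E.y = 0.00, A.y = 0.00 ✓; |EA| = 17.10 ✓; ∠(KA, AE) = 90.00° ✓; |KA| = 8.500 ✓; bearing(K→P) − bearing(K→A) = 88.00° ✓; |KP| = 8.500 ✓; ∠(KP, PQ) = 86.50° ✗; |PQ| = 36.40 ✓.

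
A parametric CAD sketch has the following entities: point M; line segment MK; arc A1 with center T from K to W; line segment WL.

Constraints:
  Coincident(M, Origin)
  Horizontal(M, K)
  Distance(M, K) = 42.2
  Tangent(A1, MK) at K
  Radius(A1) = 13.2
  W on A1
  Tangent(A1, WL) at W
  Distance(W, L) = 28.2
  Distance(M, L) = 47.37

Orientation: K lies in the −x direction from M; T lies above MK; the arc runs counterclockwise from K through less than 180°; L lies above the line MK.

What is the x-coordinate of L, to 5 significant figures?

-25.847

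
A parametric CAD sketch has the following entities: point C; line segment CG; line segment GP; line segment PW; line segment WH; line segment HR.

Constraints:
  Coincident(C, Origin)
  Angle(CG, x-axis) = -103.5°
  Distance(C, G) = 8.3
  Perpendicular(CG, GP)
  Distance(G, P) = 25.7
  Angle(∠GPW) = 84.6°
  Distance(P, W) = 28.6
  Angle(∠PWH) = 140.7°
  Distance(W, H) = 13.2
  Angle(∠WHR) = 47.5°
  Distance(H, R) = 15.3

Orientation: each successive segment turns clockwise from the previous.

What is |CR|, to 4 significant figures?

19.29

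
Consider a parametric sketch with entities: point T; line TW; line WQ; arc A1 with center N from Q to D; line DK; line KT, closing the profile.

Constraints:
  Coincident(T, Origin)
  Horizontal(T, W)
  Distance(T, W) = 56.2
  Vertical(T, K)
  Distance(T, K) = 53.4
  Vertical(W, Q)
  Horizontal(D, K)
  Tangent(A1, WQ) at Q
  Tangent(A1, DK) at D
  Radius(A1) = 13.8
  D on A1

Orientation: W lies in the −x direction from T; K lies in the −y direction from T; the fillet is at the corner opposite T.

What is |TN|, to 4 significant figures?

58.02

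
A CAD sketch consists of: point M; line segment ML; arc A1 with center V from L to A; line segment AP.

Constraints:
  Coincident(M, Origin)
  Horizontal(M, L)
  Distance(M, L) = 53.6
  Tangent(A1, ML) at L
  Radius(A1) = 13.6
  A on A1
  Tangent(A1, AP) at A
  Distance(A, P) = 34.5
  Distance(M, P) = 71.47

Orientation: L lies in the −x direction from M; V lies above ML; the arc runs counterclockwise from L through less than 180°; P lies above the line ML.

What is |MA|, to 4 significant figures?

44.20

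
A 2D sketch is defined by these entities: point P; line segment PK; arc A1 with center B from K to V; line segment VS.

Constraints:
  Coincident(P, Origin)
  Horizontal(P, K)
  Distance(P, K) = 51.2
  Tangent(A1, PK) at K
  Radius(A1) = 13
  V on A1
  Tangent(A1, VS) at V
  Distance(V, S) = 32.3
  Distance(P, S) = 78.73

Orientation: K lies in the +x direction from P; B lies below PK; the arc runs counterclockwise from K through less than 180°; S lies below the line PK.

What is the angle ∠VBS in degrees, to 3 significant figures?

68.1°

Checks: |BV| = 13.00 ✓; ∠(BV, VS) = 90.00° ✓; |VS| = 32.30 ✓; |PS| = 78.73 ✓.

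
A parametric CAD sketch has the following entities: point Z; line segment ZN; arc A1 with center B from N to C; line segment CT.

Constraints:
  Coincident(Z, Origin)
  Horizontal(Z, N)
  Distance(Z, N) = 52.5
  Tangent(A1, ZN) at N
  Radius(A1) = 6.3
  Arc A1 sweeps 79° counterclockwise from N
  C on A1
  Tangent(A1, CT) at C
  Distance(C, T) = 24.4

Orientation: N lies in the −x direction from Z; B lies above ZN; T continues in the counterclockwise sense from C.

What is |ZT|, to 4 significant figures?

50.79

On A1, N sits at bearing -90° from B; a 79° counterclockwise sweep puts C at bearing -11°, so C = B + 6.3·(cos -11°, sin -11°) = (-46.32, 5.098). The tangent condition forces BC to be normal to CT, so CT runs along (−sin -11°, cos -11°); with |CT| = 24.4, T = (-41.66, 29.05). Then |ZT| = |T − Z| = 50.79.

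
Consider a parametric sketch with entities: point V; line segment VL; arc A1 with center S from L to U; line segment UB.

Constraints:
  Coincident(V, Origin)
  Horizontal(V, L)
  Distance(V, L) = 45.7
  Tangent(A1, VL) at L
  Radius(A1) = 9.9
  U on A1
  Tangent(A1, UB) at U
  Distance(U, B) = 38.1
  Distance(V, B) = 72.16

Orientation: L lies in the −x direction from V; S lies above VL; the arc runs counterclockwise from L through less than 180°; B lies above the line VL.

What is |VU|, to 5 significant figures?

39.447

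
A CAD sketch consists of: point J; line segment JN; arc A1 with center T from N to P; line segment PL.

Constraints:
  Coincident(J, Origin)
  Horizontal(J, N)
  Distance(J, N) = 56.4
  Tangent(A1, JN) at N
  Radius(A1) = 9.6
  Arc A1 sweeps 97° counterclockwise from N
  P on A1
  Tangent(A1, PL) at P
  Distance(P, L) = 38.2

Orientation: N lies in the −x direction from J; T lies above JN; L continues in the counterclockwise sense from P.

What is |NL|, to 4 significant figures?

48.93

J is at the origin; JN is horizontal with |JN| = 56.4 and N on the −x side, so N = (-56.40, 0.000). A1 meets JN tangentially, so TN is at right angles to JN, so T = N + (0, 9.6) = (-56.40, 9.600). On A1, N sits at bearing -90° from T; a 97° counterclockwise sweep puts P at bearing 7°, so P = T + 9.6·(cos 7°, sin 7°) = (-46.87, 10.77). A1 meets PL tangentially, so TP is at right angles to PL, so PL runs along (−sin 7°, cos 7°); with |PL| = 38.2, L = (-51.53, 48.69). Then |NL| = |L − N| = 48.93.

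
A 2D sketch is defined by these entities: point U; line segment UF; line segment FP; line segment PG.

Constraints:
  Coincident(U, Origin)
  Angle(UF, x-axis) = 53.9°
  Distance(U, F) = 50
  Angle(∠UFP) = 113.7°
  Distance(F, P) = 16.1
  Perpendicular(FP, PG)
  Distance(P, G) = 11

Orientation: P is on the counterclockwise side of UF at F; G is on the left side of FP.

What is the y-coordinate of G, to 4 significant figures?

48.78

U is at the origin; UF runs at 53.9° with length 50.0, so F = 50.0·(cos 53.9°, sin 53.9°) = (29.46, 40.40). ∠UFP = 113.7°, so FP runs at 53.9° + (180° − 113.7°) = 120.2° from the x-axis; with |FP| = 16.1, P = F + 16.1·(cos 120.2°, sin 120.2°) = (21.36, 54.31). The perpendicularity gives PG at right angles to FP; with |PG| = 11.0 on the left of FP, G = P + 11.0·(-0.8643, -0.5030) = (11.85, 48.78). So G.y = 48.78.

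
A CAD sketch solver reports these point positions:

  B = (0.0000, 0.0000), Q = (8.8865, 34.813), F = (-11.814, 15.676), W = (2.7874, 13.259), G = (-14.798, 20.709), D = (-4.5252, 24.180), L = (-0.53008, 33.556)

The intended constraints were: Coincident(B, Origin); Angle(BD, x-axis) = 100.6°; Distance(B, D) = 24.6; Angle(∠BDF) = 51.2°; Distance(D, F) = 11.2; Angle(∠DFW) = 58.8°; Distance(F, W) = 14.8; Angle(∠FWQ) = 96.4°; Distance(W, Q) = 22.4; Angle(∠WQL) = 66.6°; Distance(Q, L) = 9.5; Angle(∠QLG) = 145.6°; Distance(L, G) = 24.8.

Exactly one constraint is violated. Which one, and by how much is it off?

Distance(L, G) = 24.8 — off by 5.60.

B = (0.00, 0.00) ✓; BD at 100.6° ✓; |BD| = 24.60 ✓; ∠BDF = 51.20° ✓; |DF| = 11.20 ✓; ∠DFW = 58.80° ✓; |FW| = 14.80 ✓; ∠FWQ = 96.40° ✓; |WQ| = 22.40 ✓; ∠WQL = 66.60° ✓; |QL| = 9.500 ✓; ∠QLG = 145.6° ✓; |LG| = 19.20 ✗.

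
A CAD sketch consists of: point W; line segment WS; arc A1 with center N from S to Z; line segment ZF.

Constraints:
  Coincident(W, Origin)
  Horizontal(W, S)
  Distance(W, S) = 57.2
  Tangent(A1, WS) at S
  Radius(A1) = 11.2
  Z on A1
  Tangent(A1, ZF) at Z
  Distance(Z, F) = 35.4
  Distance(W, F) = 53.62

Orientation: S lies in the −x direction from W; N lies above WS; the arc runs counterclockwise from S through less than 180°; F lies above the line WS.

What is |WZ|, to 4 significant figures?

47.24

W is at the origin; WS is horizontal with |WS| = 57.2 and S on the −x side, so S = (-57.20, 0.000). A1 meets WS tangentially, so NS is at right angles to WS, so N = S + (0, 11.2) = (-57.20, 11.20). Since NZ ⟂ ZF (tangency), |NF| = √(11.2² + 35.4²) = 37.13 regardless of where Z sits on A1. So F lies on both circle(W, 53.62) and circle(N, 37.13); the above-WS intersection is F = (-34.79, 40.80). Z is the foot of the tangent from F: Z = (-46.65, 7.448).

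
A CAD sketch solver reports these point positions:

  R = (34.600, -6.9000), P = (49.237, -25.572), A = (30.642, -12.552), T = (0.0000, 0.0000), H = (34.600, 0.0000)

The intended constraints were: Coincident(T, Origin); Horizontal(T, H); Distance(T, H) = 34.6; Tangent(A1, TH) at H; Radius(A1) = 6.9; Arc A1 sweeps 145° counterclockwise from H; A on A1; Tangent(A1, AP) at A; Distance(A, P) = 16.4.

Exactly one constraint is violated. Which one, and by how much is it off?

Distance(A, P) = 16.4 — off by 6.30.

T = (0.00, 0.00) ✓; T.y = 0.00, H.y = 0.00 ✓; |TH| = 34.60 ✓; ∠(RH, HT) = 90.00° ✓; |RH| = 6.900 ✓; bearing(R→A) − bearing(R→H) = 145.0° ✓; |RA| = 6.900 ✓; ∠(RA, AP) = 90.00° ✓; |AP| = 22.70 ✗.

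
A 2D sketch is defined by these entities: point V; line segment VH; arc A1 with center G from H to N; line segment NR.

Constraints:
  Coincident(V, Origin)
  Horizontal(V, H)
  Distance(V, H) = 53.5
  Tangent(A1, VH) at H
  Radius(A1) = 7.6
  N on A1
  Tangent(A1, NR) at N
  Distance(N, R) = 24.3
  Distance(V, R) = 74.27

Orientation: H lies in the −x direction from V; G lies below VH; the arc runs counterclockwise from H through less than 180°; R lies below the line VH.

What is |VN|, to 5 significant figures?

60.869

Checks: |GH| = 7.600 ✓; |GN| = 7.600 ✓; ∠(GN, NR) = 90.00° ✓; |NR| = 24.30 ✓; |VR| = 74.27 ✓.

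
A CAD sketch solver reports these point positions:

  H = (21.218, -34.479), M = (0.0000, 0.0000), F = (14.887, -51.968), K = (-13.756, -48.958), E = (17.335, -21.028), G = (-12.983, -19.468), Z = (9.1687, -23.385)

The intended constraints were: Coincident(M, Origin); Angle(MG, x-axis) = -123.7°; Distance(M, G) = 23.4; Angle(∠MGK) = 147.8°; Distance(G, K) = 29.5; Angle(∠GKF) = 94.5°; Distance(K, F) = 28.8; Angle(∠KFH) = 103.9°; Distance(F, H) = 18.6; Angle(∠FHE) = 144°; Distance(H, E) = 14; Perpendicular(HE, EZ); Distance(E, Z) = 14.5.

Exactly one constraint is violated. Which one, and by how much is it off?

Distance(E, Z) = 14.5 — off by 6.00.

M = (0.00, 0.00) ✓; MG at -123.7° ✓; |MG| = 23.40 ✓; ∠MGK = 147.8° ✓; |GK| = 29.50 ✓; ∠GKF = 94.50° ✓; |KF| = 28.80 ✓; ∠KFH = 103.9° ✓; |FH| = 18.60 ✓; ∠FHE = 144.0° ✓; |HE| = 14.00 ✓; ∠(HE, EZ) = 90.00° ✓; |EZ| = 8.500 ✗.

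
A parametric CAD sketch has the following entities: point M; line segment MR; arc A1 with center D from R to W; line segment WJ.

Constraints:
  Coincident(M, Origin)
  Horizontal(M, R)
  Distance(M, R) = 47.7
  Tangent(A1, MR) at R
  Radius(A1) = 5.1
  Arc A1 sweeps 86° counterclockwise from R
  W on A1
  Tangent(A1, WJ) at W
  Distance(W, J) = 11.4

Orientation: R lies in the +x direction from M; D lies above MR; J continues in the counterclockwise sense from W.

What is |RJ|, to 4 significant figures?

17.16

M is at the origin; MR is horizontal with |MR| = 47.7 and R on the +x side, so R = (47.70, 0.000). A1 meets MR tangentially, so DR is at right angles to MR, so D = R + (0, 5.1) = (47.70, 5.100). On A1, R sits at bearing -90° from D; an 86° counterclockwise sweep puts W at bearing -4°, so W = D + 5.1·(cos -4°, sin -4°) = (52.79, 4.744). A1 meets WJ tangentially, so DW is at right angles to WJ, so WJ runs along (−sin -4°, cos -4°); with |WJ| = 11.4, J = (53.58, 16.12). Then |RJ| = |J − R| = 17.16.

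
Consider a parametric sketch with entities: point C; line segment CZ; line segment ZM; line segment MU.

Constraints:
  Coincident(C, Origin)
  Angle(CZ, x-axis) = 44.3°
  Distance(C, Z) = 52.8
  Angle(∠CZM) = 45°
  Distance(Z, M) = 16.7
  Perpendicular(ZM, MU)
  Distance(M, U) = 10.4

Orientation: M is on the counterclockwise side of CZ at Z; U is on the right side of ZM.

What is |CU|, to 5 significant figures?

52.004

C is at the origin; CZ runs at 44.3° with length 52.8, so Z = 52.8·(cos 44.3°, sin 44.3°) = (37.789, 36.876). ∠CZM = 45.0°, so ZM runs at 44.3° + (180° − 45.0°) = 179.30° from the x-axis; with |ZM| = 16.7, M = Z + 16.7·(cos 179.30°, sin 179.30°) = (21.090, 37.080). ZM is perpendicular to MU; with |MU| = 10.4 on the right of ZM, U = M + 10.4·(0.012217, 0.99993) = (21.217, 47.480). Then |CU| = |U − C| = 52.004.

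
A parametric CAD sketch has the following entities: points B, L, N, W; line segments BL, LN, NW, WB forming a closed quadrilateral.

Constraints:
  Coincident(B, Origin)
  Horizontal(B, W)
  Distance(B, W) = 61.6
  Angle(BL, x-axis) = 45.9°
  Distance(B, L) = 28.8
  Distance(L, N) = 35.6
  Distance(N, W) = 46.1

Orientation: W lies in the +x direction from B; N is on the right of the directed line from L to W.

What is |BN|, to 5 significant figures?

23.308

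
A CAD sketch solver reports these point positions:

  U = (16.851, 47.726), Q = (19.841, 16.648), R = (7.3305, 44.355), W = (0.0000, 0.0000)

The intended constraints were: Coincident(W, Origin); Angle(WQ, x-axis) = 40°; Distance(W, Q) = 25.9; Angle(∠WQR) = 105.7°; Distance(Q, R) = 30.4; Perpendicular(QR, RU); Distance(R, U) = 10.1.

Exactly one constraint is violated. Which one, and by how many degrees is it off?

Perpendicular(QR, RU) — off by 4.80°.

W = (0.00, 0.00) ✓; WQ at 40.00° ✓; |WQ| = 25.90 ✓; ∠WQR = 105.7° ✓; |QR| = 30.40 ✓; ∠(QR, RU) = 94.80° ✗; |RU| = 10.10 ✓.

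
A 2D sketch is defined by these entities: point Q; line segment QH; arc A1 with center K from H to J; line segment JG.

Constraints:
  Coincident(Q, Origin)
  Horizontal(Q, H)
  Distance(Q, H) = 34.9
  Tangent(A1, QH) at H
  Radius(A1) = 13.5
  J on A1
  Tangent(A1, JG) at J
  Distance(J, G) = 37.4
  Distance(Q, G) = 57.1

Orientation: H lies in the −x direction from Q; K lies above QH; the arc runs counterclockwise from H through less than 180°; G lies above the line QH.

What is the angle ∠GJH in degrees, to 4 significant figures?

133.0°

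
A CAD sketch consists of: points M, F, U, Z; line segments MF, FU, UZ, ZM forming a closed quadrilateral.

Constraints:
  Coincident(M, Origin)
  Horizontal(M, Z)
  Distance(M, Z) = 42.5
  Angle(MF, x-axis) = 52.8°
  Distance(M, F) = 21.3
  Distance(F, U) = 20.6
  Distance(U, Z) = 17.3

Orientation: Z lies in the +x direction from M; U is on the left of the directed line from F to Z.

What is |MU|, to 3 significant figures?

36.4

Checks: |FU| = 20.60 ✓; |UZ| = 17.30 ✓.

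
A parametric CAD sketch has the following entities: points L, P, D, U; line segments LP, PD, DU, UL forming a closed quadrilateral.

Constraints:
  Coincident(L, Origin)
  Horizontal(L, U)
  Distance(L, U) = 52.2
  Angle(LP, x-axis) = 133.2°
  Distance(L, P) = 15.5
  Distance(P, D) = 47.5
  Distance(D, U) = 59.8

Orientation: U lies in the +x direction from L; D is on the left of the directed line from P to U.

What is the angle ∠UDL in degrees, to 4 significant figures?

54.99°

L is at the origin; L and U share the same y with |LU| = 52.2 and U in +x, so U = (52.2, 0). LP runs at 133.2° with |LP| = 15.5, so P = (-10.61, 11.30). D is determined by |PD| = 47.5 and |DU| = 59.8 together: it lies at the intersection of circle(P, 47.5) and circle(U, 59.8). With |PU| = 63.82, the foot of the radical line on PU is 21.57 from P and the perpendicular offset is √(47.5² − 21.57²) = 42.32. Taking the left-of-PU solution: D = (18.11, 49.13).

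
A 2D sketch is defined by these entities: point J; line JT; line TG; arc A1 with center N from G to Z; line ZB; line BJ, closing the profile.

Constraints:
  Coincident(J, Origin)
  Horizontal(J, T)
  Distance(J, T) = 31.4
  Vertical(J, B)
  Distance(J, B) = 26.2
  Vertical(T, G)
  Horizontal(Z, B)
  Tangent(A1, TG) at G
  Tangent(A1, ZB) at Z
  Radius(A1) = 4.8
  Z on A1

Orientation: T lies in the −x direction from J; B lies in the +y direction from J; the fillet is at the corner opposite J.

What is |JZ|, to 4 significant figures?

37.34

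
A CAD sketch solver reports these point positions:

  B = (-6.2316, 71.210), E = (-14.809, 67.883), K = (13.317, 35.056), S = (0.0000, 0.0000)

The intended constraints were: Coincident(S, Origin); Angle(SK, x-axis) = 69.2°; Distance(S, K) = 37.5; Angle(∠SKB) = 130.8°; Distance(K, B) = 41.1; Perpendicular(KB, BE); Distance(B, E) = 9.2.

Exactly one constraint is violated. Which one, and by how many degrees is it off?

Perpendicular(KB, BE) — off by 7.20°.

S = (0.00, 0.00) ✓; SK at 69.20° ✓; |SK| = 37.50 ✓; ∠SKB = 130.8° ✓; |KB| = 41.10 ✓; ∠(KB, BE) = 82.80° ✗; |BE| = 9.200 ✓.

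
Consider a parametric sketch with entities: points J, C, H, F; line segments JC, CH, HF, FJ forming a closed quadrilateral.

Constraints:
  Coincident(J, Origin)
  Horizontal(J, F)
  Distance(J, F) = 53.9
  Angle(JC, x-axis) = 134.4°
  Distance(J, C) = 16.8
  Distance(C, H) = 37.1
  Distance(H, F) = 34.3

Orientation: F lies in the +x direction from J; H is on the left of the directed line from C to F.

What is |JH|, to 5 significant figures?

30.780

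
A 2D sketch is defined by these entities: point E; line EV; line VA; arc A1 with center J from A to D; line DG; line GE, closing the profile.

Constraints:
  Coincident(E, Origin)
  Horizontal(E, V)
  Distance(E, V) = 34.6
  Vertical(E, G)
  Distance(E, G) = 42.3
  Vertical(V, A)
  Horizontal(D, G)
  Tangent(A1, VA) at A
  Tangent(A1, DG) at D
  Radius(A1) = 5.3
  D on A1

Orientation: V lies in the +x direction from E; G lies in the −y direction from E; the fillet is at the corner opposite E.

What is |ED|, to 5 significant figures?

51.457

The virtual corner opposite E is at (34.600, -42.300). The tangent condition forces JA to be normal to VA and A1 meets DG tangentially, so JD is at right angles to DG, with radius 5.3, so the center J sits 5.3 in from both sides at J = (29.300, -37.000). That places the tangent points at A = (34.600, -37.000) on VA and D = (29.300, -42.300) on DG. Then |ED| = |D − E| = 51.457.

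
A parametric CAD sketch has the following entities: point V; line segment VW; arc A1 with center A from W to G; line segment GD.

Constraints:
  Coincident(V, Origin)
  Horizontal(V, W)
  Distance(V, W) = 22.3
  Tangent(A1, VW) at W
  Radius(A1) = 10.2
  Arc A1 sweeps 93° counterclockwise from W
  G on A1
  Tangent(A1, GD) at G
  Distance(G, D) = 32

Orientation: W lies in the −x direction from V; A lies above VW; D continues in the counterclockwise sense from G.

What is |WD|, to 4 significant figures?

43.53

On A1, W sits at bearing -90° from A; a 93° counterclockwise sweep puts G at bearing 3°, so G = A + 10.2·(cos 3°, sin 3°) = (-12.11, 10.73). Since A1 is tangent to GD there, AG ⟂ GD, so GD runs along (−sin 3°, cos 3°); with |GD| = 32.0, D = (-13.79, 42.69). Then |WD| = |D − W| = 43.53.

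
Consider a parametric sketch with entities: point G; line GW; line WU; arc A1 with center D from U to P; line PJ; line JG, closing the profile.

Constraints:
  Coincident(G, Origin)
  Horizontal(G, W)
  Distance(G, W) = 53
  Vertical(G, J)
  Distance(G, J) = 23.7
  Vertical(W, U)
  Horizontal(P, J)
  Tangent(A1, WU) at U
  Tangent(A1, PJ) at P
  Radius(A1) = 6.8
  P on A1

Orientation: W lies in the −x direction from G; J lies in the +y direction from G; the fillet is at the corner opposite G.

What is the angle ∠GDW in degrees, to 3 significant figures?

91.8°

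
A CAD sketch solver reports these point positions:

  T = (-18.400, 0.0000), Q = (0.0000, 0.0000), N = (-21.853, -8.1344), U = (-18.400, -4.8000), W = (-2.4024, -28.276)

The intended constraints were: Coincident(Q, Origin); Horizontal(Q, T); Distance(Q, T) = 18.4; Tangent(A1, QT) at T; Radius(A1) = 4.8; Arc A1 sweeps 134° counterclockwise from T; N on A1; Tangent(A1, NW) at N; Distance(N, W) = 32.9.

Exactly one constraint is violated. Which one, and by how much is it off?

Distance(N, W) = 32.9 — off by 4.90.

Q = (0.00, 0.00) ✓; Q.y = 0.00, T.y = 0.00 ✓; |QT| = 18.40 ✓; ∠(UT, TQ) = 90.00° ✓; |UT| = 4.800 ✓; bearing(U→N) − bearing(U→T) = 134.0° ✓; |UN| = 4.800 ✓; ∠(UN, NW) = 90.00° ✓; |NW| = 28.00 ✗.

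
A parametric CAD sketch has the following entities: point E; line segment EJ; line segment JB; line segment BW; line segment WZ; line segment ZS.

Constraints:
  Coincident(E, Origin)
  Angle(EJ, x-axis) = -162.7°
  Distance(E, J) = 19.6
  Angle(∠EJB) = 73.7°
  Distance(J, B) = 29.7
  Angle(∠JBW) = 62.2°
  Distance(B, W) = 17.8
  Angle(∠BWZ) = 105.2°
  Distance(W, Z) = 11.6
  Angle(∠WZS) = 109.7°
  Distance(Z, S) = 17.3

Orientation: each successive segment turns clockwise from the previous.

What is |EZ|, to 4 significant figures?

7.230

E is at the origin; EJ runs at -162.7° with length 19.6, so J = (-18.71, -5.829). ∠EJB = 73.7° gives JB at 91.00° from the x-axis; with |JB| = 29.7, B = (-19.23, 23.87). ∠JBW = 62.2° gives BW at -26.80° from the x-axis; with |BW| = 17.8, W = (-3.344, 15.84). ∠BWZ = 105.2° gives WZ at -101.6° from the x-axis; with |WZ| = 11.6, Z = (-5.676, 4.478). Then |EZ| = |Z − E| = 7.230.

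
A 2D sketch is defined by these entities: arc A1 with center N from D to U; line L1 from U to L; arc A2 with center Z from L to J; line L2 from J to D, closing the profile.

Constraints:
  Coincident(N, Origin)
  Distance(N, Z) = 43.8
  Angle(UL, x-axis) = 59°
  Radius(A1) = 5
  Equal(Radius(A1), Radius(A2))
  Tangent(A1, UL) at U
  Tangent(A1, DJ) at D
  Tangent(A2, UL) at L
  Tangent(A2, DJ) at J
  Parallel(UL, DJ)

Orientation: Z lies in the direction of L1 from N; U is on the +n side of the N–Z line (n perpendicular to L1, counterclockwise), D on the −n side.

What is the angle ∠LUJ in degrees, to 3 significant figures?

12.9°

The slot axis is L1's direction at 59.0°, so u = (cos 59.0°, sin 59.0°) = (0.515, 0.857) and n = (−sin 59.0°, cos 59.0°) = (-0.857, 0.515). N is at the origin and Z lies 43.8 along u from N, so Z = 43.8·u = (22.6, 37.5). Tangency of A1 to both parallel lines with radius 5.0 puts U and D at N ± 5.0·n: U = (-4.29, 2.58), D = (4.29, -2.58). Equal radii place L and J the same way about Z: L = Z + 5.0·n = (18.3, 40.1), J = Z − 5.0·n = (26.8, 35.0). Then cos ∠LUJ = UL·UJ / (|UL||UJ|), giving 12.9°.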